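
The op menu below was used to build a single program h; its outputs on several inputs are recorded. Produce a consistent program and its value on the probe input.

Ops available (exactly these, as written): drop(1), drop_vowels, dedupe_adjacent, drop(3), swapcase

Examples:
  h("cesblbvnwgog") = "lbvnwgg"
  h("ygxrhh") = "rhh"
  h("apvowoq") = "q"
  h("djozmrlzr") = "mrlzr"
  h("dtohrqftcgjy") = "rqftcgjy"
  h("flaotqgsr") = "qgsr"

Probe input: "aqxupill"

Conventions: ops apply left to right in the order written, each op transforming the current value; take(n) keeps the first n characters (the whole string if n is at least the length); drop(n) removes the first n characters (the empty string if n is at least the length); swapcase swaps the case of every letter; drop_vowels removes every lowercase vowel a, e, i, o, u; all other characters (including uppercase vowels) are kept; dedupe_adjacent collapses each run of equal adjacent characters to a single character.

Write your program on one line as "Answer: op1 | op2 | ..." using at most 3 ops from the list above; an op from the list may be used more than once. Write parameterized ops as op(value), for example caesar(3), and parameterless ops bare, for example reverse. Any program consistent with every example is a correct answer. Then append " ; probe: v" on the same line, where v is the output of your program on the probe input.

drop_vowels | drop(3) ; probe: "ll"

Check, running the answer program on each example:
  "cesblbvnwgog" -> "csblbvnwgg" -> "lbvnwgg"
  "ygxrhh" -> "ygxrhh" -> "rhh"
  "apvowoq" -> "pvwq" -> "q"
  "djozmrlzr" -> "djzmrlzr" -> "mrlzr"
  "dtohrqftcgjy" -> "dthrqftcgjy" -> "rqftcgjy"
  "flaotqgsr" -> "fltqgsr" -> "qgsr"
  probe: "aqxupill" -> "qxpll" -> "ll"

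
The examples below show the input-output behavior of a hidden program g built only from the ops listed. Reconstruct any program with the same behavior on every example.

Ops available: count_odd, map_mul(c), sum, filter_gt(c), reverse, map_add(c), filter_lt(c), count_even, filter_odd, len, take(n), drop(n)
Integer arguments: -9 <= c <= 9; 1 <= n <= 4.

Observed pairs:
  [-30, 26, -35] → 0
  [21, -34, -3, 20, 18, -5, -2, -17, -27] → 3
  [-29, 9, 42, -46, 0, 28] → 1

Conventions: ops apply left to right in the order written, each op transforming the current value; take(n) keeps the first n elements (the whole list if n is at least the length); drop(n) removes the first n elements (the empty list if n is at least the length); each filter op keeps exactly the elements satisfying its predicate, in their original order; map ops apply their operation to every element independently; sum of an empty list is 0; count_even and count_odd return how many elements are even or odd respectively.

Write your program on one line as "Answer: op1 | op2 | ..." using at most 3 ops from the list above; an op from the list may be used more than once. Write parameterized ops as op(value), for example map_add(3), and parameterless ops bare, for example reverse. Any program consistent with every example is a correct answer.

reverse | drop(3) | count_even

Check, running the answer program on each example:
  [-30, 26, -35] -> [-35, 26, -30] -> [] -> 0
  [21, -34, -3, 20, 18, -5, -2, -17, -27] -> [-27, -17, -2, -5, 18, 20, -3, -34, 21] -> [-5, 18, 20, -3, -34, 21] -> 3
  [-29, 9, 42, -46, 0, 28] -> [28, 0, -46, 42, 9, -29] -> [42, 9, -29] -> 1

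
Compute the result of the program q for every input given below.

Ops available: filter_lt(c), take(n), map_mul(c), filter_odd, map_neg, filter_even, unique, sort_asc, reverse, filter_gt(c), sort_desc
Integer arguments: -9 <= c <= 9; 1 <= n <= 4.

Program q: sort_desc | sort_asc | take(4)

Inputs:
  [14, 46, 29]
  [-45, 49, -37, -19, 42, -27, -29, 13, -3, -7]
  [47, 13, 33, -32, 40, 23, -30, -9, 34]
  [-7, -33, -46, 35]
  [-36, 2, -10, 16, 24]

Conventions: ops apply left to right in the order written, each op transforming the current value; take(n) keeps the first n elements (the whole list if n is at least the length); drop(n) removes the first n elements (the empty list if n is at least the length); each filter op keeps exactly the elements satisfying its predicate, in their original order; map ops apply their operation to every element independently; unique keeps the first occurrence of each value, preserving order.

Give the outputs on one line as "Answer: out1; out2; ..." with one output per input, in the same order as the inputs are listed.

[14, 29, 46]; [-45, -37, -29, -27]; [-32, -30, -9, 13]; [-46, -33, -7, 35]; [-36, -10, 2, 16]

Execution, op by op:
  [14, 46, 29] -> [46, 29, 14] -> [14, 29, 46] -> [14, 29, 46]
  [-45, 49, -37, -19, 42, -27, -29, 13, -3, -7] -> [49, 42, 13, -3, -7, -19, -27, -29, -37, -45] -> [-45, -37, -29, -27, -19, -7, -3, 13, 42, 49] -> [-45, -37, -29, -27]
  [47, 13, 33, -32, 40, 23, -30, -9, 34] -> [47, 40, 34, 33, 23, 13, -9, -30, -32] -> [-32, -30, -9, 13, 23, 33, 34, 40, 47] -> [-32, -30, -9, 13]
  [-7, -33, -46, 35] -> [35, -7, -33, -46] -> [-46, -33, -7, 35] -> [-46, -33, -7, 35]
  [-36, 2, -10, 16, 24] -> [24, 16, 2, -10, -36] -> [-36, -10, 2, 16, 24] -> [-36, -10, 2, 16]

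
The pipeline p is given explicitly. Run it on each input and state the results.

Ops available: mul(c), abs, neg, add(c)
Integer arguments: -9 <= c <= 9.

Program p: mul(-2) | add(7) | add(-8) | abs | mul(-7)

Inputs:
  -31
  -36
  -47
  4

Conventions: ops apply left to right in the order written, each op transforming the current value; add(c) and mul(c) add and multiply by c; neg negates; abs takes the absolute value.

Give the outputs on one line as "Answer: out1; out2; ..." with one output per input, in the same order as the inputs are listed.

-427; -497; -651; -63

Execution, op by op:
  -31 -> 62 -> 69 -> 61 -> 61 -> -427
  -36 -> 72 -> 79 -> 71 -> 71 -> -497
  -47 -> 94 -> 101 -> 93 -> 93 -> -651
  4 -> -8 -> -1 -> -9 -> 9 -> -63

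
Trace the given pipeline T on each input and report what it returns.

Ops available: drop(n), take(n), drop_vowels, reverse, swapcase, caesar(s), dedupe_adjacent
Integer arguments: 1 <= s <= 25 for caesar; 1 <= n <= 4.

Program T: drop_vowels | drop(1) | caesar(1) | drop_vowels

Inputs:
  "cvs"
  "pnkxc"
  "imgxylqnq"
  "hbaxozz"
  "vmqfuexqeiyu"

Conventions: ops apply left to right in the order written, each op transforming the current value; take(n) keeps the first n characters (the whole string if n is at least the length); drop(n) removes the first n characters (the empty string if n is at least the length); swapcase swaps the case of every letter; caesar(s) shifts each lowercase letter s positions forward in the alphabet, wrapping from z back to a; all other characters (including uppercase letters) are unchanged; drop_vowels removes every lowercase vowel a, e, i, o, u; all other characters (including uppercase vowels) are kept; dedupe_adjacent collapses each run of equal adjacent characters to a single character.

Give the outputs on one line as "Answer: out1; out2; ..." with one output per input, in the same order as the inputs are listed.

"wt"; "lyd"; "hyzmrr"; "cy"; "nrgyrz"

Execution, op by op:
  "cvs" -> "cvs" -> "vs" -> "wt" -> "wt"
  "pnkxc" -> "pnkxc" -> "nkxc" -> "olyd" -> "lyd"
  "imgxylqnq" -> "mgxylqnq" -> "gxylqnq" -> "hyzmror" -> "hyzmrr"
  "hbaxozz" -> "hbxzz" -> "bxzz" -> "cyaa" -> "cy"
  "vmqfuexqeiyu" -> "vmqfxqy" -> "mqfxqy" -> "nrgyrz" -> "nrgyrz"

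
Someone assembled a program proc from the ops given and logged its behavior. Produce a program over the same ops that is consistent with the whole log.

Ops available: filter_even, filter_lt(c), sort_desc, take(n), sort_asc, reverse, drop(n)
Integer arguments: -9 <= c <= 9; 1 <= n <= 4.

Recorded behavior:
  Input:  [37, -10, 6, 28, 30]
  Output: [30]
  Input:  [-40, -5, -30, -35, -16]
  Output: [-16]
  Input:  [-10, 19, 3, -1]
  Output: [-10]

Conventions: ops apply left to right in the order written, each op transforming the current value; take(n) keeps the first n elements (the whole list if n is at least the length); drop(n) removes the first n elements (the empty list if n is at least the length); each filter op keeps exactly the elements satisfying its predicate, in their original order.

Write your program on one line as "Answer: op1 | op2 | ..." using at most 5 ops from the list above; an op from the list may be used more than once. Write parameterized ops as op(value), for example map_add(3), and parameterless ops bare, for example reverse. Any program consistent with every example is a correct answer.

reverse | sort_desc | filter_even | take(1)

Check, running the answer program on each example:
  [37, -10, 6, 28, 30] -> [30, 28, 6, -10, 37] -> [37, 30, 28, 6, -10] -> [30, 28, 6, -10] -> [30]
  [-40, -5, -30, -35, -16] -> [-16, -35, -30, -5, -40] -> [-5, -16, -30, -35, -40] -> [-16, -30, -40] -> [-16]
  [-10, 19, 3, -1] -> [-1, 3, 19, -10] -> [19, 3, -1, -10] -> [-10] -> [-10]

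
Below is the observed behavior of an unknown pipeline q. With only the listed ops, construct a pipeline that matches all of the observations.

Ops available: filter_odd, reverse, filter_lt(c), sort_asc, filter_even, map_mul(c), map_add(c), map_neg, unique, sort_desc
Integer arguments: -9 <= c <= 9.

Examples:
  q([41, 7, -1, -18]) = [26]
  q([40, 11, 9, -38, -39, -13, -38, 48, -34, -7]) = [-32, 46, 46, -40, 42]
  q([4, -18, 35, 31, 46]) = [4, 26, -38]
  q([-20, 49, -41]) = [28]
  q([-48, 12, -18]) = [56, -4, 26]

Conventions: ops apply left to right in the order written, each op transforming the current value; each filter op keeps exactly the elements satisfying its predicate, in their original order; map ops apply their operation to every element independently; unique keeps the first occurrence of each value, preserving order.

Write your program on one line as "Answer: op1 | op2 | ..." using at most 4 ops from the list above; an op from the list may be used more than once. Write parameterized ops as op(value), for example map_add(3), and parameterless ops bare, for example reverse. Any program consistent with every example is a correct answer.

map_add(-3) | map_add(-5) | map_neg | filter_even

Check, running the answer program on each example:
  [41, 7, -1, -18] -> [38, 4, -4, -21] -> [33, -1, -9, -26] -> [-33, 1, 9, 26] -> [26]
  [40, 11, 9, -38, -39, -13, -38, 48, -34, -7] -> [37, 8, 6, -41, -42, -16, -41, 45, -37, -10] -> [32, 3, 1, -46, -47, -21, -46, 40, -42, -15] -> [-32, -3, -1, 46, 47, 21, 46, -40, 42, 15] -> [-32, 46, 46, -40, 42]
  [4, -18, 35, 31, 46] -> [1, -21, 32, 28, 43] -> [-4, -26, 27, 23, 38] -> [4, 26, -27, -23, -38] -> [4, 26, -38]
  [-20, 49, -41] -> [-23, 46, -44] -> [-28, 41, -49] -> [28, -41, 49] -> [28]
  [-48, 12, -18] -> [-51, 9, -21] -> [-56, 4, -26] -> [56, -4, 26] -> [56, -4, 26]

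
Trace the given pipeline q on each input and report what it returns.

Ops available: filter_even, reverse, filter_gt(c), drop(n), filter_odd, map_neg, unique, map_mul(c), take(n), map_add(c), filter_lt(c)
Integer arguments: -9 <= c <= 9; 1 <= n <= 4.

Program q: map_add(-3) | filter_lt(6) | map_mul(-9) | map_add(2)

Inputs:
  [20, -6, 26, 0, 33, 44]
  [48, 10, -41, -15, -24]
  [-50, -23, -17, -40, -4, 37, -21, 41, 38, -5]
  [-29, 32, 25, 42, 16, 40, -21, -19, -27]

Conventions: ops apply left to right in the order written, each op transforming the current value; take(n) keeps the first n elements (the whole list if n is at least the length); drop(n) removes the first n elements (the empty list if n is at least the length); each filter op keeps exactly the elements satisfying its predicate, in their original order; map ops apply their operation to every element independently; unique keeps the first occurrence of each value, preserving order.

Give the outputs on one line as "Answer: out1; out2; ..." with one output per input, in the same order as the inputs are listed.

[83, 29]; [398, 164, 245]; [479, 236, 182, 389, 65, 218, 74]; [290, 218, 200, 272]

Execution, op by op:
  [20, -6, 26, 0, 33, 44] -> [17, -9, 23, -3, 30, 41] -> [-9, -3] -> [81, 27] -> [83, 29]
  [48, 10, -41, -15, -24] -> [45, 7, -44, -18, -27] -> [-44, -18, -27] -> [396, 162, 243] -> [398, 164, 245]
  [-50, -23, -17, -40, -4, 37, -21, 41, 38, -5] -> [-53, -26, -20, -43, -7, 34, -24, 38, 35, -8] -> [-53, -26, -20, -43, -7, -24, -8] -> [477, 234, 180, 387, 63, 216, 72] -> [479, 236, 182, 389, 65, 218, 74]
  [-29, 32, 25, 42, 16, 40, -21, -19, -27] -> [-32, 29, 22, 39, 13, 37, -24, -22, -30] -> [-32, -24, -22, -30] -> [288, 216, 198, 270] -> [290, 218, 200, 272]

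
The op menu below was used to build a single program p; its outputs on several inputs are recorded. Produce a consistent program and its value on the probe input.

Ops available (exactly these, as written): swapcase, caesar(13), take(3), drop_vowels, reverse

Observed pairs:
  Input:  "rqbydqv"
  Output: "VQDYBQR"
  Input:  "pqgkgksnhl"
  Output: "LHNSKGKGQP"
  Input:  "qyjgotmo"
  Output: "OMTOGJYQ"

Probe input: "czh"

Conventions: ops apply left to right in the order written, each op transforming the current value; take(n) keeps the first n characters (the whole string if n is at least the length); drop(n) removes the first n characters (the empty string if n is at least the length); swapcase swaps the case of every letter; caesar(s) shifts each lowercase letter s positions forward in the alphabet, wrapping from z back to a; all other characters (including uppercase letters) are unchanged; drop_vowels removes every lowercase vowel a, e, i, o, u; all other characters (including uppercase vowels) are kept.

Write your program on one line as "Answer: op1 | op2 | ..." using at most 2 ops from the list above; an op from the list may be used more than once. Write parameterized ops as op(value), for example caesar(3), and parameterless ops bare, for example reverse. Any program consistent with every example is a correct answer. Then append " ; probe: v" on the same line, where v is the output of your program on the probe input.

reverse | swapcase ; probe: "HZC"

Check, running the answer program on each example:
  "rqbydqv" -> "vqdybqr" -> "VQDYBQR"
  "pqgkgksnhl" -> "lhnskgkgqp" -> "LHNSKGKGQP"
  "qyjgotmo" -> "omtogjyq" -> "OMTOGJYQ"
  probe: "czh" -> "hzc" -> "HZC"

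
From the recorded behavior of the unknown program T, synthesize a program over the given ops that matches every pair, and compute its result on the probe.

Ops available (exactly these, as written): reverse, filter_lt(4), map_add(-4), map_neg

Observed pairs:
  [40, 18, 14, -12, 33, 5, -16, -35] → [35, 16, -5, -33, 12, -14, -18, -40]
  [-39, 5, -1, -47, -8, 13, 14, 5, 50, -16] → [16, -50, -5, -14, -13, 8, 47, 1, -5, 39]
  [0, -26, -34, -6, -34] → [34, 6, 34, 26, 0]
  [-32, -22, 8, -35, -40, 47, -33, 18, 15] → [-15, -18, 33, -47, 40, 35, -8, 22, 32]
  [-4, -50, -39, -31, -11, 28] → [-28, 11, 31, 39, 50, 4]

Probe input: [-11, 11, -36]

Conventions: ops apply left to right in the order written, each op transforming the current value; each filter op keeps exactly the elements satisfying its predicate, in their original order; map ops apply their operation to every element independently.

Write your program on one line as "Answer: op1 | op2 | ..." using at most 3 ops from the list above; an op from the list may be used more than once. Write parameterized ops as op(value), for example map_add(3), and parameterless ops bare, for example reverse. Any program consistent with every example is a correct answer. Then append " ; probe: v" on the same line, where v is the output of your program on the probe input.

reverse | map_neg ; probe: [36, -11, 11]

Check, running the answer program on each example:
  [40, 18, 14, -12, 33, 5, -16, -35] -> [-35, -16, 5, 33, -12, 14, 18, 40] -> [35, 16, -5, -33, 12, -14, -18, -40]
  [-39, 5, -1, -47, -8, 13, 14, 5, 50, -16] -> [-16, 50, 5, 14, 13, -8, -47, -1, 5, -39] -> [16, -50, -5, -14, -13, 8, 47, 1, -5, 39]
  [0, -26, -34, -6, -34] -> [-34, -6, -34, -26, 0] -> [34, 6, 34, 26, 0]
  [-32, -22, 8, -35, -40, 47, -33, 18, 15] -> [15, 18, -33, 47, -40, -35, 8, -22, -32] -> [-15, -18, 33, -47, 40, 35, -8, 22, 32]
  [-4, -50, -39, -31, -11, 28] -> [28, -11, -31, -39, -50, -4] -> [-28, 11, 31, 39, 50, 4]
  probe: [-11, 11, -36] -> [-36, 11, -11] -> [36, -11, 11]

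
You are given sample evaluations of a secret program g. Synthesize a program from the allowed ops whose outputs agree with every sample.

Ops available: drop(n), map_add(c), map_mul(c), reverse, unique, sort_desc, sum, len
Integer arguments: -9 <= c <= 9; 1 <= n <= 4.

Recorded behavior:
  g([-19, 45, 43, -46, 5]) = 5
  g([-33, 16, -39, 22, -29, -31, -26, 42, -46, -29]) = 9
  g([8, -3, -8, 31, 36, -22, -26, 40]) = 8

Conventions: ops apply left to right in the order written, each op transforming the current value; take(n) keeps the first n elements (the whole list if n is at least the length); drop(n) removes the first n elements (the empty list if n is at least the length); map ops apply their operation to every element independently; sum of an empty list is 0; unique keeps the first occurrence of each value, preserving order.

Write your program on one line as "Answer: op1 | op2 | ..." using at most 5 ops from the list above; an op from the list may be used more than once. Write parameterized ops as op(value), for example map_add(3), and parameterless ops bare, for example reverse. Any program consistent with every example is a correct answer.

map_mul(-4) | unique | map_add(6) | len

Check, running the answer program on each example:
  [-19, 45, 43, -46, 5] -> [76, -180, -172, 184, -20] -> [76, -180, -172, 184, -20] -> [82, -174, -166, 190, -14] -> 5
  [-33, 16, -39, 22, -29, -31, -26, 42, -46, -29] -> [132, -64, 156, -88, 116, 124, 104, -168, 184, 116] -> [132, -64, 156, -88, 116, 124, 104, -168, 184] -> [138, -58, 162, -82, 122, 130, 110, -162, 190] -> 9
  [8, -3, -8, 31, 36, -22, -26, 40] -> [-32, 12, 32, -124, -144, 88, 104, -160] -> [-32, 12, 32, -124, -144, 88, 104, -160] -> [-26, 18, 38, -118, -138, 94, 110, -154] -> 8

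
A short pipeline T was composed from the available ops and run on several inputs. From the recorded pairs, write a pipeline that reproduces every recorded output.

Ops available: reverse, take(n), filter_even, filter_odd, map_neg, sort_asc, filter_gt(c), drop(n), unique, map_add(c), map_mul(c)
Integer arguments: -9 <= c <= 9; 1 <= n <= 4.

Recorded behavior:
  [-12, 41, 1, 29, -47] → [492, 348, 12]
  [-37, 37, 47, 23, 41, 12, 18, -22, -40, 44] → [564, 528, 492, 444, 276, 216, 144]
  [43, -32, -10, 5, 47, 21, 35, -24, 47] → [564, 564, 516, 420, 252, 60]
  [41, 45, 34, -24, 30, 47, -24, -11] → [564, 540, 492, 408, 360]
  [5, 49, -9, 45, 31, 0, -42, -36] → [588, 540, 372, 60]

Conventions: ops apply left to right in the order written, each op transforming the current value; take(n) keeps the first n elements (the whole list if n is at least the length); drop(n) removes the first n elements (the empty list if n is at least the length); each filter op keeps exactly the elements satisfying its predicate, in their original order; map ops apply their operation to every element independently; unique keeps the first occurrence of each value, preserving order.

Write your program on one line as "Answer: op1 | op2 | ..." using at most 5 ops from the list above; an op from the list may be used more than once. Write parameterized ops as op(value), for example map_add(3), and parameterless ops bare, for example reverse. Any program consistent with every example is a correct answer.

filter_gt(0) | sort_asc | map_mul(-3) | sort_asc | map_mul(-4)

Check, running the answer program on each example:
  [-12, 41, 1, 29, -47] -> [41, 1, 29] -> [1, 29, 41] -> [-3, -87, -123] -> [-123, -87, -3] -> [492, 348, 12]
  [-37, 37, 47, 23, 41, 12, 18, -22, -40, 44] -> [37, 47, 23, 41, 12, 18, 44] -> [12, 18, 23, 37, 41, 44, 47] -> [-36, -54, -69, -111, -123, -132, -141] -> [-141, -132, -123, -111, -69, -54, -36] -> [564, 528, 492, 444, 276, 216, 144]
  [43, -32, -10, 5, 47, 21, 35, -24, 47] -> [43, 5, 47, 21, 35, 47] -> [5, 21, 35, 43, 47, 47] -> [-15, -63, -105, -129, -141, -141] -> [-141, -141, -129, -105, -63, -15] -> [564, 564, 516, 420, 252, 60]
  [41, 45, 34, -24, 30, 47, -24, -11] -> [41, 45, 34, 30, 47] -> [30, 34, 41, 45, 47] -> [-90, -102, -123, -135, -141] -> [-141, -135, -123, -102, -90] -> [564, 540, 492, 408, 360]
  [5, 49, -9, 45, 31, 0, -42, -36] -> [5, 49, 45, 31] -> [5, 31, 45, 49] -> [-15, -93, -135, -147] -> [-147, -135, -93, -15] -> [588, 540, 372, 60]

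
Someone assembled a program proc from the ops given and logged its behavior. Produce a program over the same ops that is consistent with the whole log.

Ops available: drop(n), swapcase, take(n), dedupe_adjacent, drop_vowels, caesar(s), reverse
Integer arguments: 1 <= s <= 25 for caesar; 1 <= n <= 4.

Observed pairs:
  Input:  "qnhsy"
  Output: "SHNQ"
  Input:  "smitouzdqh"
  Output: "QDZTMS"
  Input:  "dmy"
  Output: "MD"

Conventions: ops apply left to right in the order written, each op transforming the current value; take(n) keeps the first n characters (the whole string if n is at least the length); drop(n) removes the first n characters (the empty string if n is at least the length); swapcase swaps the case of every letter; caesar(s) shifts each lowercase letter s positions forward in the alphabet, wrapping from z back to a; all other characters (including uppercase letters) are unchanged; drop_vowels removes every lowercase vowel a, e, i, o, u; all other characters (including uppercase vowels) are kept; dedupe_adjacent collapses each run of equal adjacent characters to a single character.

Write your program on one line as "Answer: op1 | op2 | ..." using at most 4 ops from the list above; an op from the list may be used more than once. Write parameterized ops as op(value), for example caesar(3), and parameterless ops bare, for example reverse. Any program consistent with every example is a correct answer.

drop_vowels | reverse | drop(1) | swapcase

Check, running the answer program on each example:
  "qnhsy" -> "qnhsy" -> "yshnq" -> "shnq" -> "SHNQ"
  "smitouzdqh" -> "smtzdqh" -> "hqdztms" -> "qdztms" -> "QDZTMS"
  "dmy" -> "dmy" -> "ymd" -> "md" -> "MD"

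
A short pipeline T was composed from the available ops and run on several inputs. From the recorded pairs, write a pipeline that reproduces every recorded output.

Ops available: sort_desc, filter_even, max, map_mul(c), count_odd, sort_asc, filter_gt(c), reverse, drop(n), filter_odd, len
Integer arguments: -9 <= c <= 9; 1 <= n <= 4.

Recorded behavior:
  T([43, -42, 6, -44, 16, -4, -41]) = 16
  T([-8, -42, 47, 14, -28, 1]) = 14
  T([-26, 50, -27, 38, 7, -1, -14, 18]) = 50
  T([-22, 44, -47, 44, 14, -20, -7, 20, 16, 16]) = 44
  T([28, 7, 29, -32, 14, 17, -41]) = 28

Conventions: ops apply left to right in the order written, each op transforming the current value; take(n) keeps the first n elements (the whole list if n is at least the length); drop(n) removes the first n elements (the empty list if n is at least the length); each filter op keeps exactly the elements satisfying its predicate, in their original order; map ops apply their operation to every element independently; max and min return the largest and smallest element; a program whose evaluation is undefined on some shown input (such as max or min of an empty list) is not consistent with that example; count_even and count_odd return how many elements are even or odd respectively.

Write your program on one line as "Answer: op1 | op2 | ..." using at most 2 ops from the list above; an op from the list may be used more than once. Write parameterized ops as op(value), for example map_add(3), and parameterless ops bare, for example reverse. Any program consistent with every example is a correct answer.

filter_even | max

Check, running the answer program on each example:
  [43, -42, 6, -44, 16, -4, -41] -> [-42, 6, -44, 16, -4] -> 16
  [-8, -42, 47, 14, -28, 1] -> [-8, -42, 14, -28] -> 14
  [-26, 50, -27, 38, 7, -1, -14, 18] -> [-26, 50, 38, -14, 18] -> 50
  [-22, 44, -47, 44, 14, -20, -7, 20, 16, 16] -> [-22, 44, 44, 14, -20, 20, 16, 16] -> 44
  [28, 7, 29, -32, 14, 17, -41] -> [28, -32, 14] -> 28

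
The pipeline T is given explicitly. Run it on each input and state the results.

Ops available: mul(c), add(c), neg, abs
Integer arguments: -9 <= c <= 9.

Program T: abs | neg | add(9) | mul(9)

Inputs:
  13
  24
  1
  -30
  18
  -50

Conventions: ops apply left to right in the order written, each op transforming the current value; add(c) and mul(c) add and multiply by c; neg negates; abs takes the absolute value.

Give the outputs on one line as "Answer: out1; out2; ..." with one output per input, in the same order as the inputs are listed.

-36; -135; 72; -189; -81; -369

Execution, op by op:
  13 -> 13 -> -13 -> -4 -> -36
  24 -> 24 -> -24 -> -15 -> -135
  1 -> 1 -> -1 -> 8 -> 72
  -30 -> 30 -> -30 -> -21 -> -189
  18 -> 18 -> -18 -> -9 -> -81
  -50 -> 50 -> -50 -> -41 -> -369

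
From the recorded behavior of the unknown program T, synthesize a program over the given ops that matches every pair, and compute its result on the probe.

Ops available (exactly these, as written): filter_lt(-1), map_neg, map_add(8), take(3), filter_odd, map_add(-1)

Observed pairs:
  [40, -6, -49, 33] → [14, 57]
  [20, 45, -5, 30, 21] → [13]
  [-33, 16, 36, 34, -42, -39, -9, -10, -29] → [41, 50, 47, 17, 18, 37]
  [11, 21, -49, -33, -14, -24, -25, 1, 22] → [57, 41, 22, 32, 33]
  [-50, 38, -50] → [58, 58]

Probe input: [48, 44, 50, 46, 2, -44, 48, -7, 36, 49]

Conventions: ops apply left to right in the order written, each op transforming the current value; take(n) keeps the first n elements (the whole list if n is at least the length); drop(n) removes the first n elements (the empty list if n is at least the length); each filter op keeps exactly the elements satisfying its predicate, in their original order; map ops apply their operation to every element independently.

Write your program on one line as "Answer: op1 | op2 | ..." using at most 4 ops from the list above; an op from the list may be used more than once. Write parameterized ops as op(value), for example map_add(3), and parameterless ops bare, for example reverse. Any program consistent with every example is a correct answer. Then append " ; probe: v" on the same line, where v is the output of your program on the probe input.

filter_lt(-1) | map_neg | map_add(8) ; probe: [52, 15]

Check, running the answer program on each example:
  [40, -6, -49, 33] -> [-6, -49] -> [6, 49] -> [14, 57]
  [20, 45, -5, 30, 21] -> [-5] -> [5] -> [13]
  [-33, 16, 36, 34, -42, -39, -9, -10, -29] -> [-33, -42, -39, -9, -10, -29] -> [33, 42, 39, 9, 10, 29] -> [41, 50, 47, 17, 18, 37]
  [11, 21, -49, -33, -14, -24, -25, 1, 22] -> [-49, -33, -14, -24, -25] -> [49, 33, 14, 24, 25] -> [57, 41, 22, 32, 33]
  [-50, 38, -50] -> [-50, -50] -> [50, 50] -> [58, 58]
  probe: [48, 44, 50, 46, 2, -44, 48, -7, 36, 49] -> [-44, -7] -> [44, 7] -> [52, 15]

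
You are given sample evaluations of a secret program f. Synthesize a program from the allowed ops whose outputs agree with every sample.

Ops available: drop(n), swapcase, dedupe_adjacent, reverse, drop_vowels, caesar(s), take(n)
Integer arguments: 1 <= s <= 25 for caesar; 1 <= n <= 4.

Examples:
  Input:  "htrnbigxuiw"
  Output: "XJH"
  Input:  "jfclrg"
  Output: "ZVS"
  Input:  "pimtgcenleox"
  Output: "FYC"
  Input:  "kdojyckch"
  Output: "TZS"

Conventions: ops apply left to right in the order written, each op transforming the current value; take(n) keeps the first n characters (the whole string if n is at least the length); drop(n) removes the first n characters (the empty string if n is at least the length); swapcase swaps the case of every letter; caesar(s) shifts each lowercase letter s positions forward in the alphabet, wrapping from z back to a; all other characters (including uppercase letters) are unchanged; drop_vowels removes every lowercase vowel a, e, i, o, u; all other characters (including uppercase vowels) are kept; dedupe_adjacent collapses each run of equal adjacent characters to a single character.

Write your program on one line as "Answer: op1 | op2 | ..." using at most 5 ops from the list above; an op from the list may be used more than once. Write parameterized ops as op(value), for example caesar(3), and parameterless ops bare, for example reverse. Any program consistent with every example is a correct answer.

caesar(16) | drop_vowels | swapcase | take(3)

Check, running the answer program on each example:
  "htrnbigxuiw" -> "xjhdrywnkym" -> "xjhdrywnkym" -> "XJHDRYWNKYM" -> "XJH"
  "jfclrg" -> "zvsbhw" -> "zvsbhw" -> "ZVSBHW" -> "ZVS"
  "pimtgcenleox" -> "fycjwsudbuen" -> "fycjwsdbn" -> "FYCJWSDBN" -> "FYC"
  "kdojyckch" -> "atezosasx" -> "tzssx" -> "TZSSX" -> "TZS"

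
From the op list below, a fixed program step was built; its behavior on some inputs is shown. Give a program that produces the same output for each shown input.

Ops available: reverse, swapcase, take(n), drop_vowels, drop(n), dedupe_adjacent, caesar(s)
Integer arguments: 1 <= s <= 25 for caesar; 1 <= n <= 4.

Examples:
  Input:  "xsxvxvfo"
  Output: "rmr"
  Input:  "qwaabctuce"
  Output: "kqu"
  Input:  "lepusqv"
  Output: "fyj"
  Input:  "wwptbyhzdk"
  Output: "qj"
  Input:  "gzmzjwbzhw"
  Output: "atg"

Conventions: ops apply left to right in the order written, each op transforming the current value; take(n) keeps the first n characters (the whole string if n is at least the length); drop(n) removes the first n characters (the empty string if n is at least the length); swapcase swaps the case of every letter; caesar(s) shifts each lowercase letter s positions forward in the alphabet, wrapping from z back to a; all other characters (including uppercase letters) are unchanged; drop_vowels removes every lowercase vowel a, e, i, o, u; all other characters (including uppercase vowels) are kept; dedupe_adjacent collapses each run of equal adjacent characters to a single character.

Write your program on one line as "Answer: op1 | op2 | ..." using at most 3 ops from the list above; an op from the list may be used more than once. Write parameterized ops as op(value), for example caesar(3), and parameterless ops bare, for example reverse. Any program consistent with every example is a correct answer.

take(3) | dedupe_adjacent | caesar(20)

Check, running the answer program on each example:
  "xsxvxvfo" -> "xsx" -> "xsx" -> "rmr"
  "qwaabctuce" -> "qwa" -> "qwa" -> "kqu"
  "lepusqv" -> "lep" -> "lep" -> "fyj"
  "wwptbyhzdk" -> "wwp" -> "wp" -> "qj"
  "gzmzjwbzhw" -> "gzm" -> "gzm" -> "atg"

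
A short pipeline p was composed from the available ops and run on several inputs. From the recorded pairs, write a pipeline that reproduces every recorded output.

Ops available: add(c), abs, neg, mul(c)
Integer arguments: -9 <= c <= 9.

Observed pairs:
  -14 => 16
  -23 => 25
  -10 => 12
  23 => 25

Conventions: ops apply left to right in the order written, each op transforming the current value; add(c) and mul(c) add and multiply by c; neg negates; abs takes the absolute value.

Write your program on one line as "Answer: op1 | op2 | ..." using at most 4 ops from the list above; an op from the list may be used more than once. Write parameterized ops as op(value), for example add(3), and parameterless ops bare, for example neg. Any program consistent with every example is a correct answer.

neg | abs | add(2)

Check, running the answer program on each example:
  -14 -> 14 -> 14 -> 16
  -23 -> 23 -> 23 -> 25
  -10 -> 10 -> 10 -> 12
  23 -> -23 -> 23 -> 25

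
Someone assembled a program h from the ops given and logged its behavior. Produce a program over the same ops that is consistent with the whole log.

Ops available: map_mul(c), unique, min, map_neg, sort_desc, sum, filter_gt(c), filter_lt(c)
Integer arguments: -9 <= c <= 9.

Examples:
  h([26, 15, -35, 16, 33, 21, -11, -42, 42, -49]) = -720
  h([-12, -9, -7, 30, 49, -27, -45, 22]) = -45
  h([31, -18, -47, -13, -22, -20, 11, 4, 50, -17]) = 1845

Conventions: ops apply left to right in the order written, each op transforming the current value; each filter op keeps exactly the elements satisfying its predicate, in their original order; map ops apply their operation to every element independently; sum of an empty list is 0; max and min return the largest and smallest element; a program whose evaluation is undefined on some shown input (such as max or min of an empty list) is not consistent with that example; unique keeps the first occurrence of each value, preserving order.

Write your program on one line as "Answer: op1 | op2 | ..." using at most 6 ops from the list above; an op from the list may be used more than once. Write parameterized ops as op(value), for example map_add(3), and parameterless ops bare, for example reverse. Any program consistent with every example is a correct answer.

map_neg | map_mul(5) | map_neg | map_mul(-9) | sum

Check, running the answer program on each example:
  [26, 15, -35, 16, 33, 21, -11, -42, 42, -49] -> [-26, -15, 35, -16, -33, -21, 11, 42, -42, 49] -> [-130, -75, 175, -80, -165, -105, 55, 210, -210, 245] -> [130, 75, -175, 80, 165, 105, -55, -210, 210, -245] -> [-1170, -675, 1575, -720, -1485, -945, 495, 1890, -1890, 2205] -> -720
  [-12, -9, -7, 30, 49, -27, -45, 22] -> [12, 9, 7, -30, -49, 27, 45, -22] -> [60, 45, 35, -150, -245, 135, 225, -110] -> [-60, -45, -35, 150, 245, -135, -225, 110] -> [540, 405, 315, -1350, -2205, 1215, 2025, -990] -> -45
  [31, -18, -47, -13, -22, -20, 11, 4, 50, -17] -> [-31, 18, 47, 13, 22, 20, -11, -4, -50, 17] -> [-155, 90, 235, 65, 110, 100, -55, -20, -250, 85] -> [155, -90, -235, -65, -110, -100, 55, 20, 250, -85] -> [-1395, 810, 2115, 585, 990, 900, -495, -180, -2250, 765] -> 1845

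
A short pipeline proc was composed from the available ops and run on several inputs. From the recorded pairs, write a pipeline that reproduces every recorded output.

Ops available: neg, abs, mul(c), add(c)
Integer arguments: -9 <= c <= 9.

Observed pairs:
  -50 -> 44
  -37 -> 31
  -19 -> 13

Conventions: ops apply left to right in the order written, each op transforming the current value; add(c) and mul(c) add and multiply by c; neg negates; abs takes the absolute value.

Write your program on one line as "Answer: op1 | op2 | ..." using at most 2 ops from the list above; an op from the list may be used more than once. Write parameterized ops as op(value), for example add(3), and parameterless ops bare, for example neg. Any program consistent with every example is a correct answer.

add(6) | abs

Check, running the answer program on each example:
  -50 -> -44 -> 44
  -37 -> -31 -> 31
  -19 -> -13 -> 13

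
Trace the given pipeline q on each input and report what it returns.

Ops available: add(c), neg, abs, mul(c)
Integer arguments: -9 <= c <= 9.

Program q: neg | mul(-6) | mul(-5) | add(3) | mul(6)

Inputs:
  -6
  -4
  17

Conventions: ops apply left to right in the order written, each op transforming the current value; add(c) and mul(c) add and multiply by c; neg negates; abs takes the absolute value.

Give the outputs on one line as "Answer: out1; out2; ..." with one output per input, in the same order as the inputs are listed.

Execution, op by op:
  -6 -> 6 -> -36 -> 180 -> 183 -> 1098
  -4 -> 4 -> -24 -> 120 -> 123 -> 738
  17 -> -17 -> 102 -> -510 -> -507 -> -3042

1098; 738; -3042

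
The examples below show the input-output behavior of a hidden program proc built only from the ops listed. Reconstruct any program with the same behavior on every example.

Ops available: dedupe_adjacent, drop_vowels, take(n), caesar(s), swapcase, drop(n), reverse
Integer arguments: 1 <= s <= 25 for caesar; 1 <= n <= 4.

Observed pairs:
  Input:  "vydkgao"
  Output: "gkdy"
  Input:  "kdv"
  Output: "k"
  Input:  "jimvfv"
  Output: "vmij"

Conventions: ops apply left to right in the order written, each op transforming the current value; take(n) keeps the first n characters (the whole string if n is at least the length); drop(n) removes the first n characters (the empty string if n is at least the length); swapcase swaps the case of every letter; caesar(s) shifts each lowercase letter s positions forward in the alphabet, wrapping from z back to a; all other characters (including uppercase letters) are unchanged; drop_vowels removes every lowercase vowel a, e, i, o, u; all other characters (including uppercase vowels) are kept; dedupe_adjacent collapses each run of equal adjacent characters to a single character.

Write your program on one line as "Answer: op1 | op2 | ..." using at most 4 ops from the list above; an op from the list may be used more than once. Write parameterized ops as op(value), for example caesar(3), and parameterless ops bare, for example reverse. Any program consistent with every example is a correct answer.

reverse | drop(2) | take(4)

Check, running the answer program on each example:
  "vydkgao" -> "oagkdyv" -> "gkdyv" -> "gkdy"
  "kdv" -> "vdk" -> "k" -> "k"
  "jimvfv" -> "vfvmij" -> "vmij" -> "vmij"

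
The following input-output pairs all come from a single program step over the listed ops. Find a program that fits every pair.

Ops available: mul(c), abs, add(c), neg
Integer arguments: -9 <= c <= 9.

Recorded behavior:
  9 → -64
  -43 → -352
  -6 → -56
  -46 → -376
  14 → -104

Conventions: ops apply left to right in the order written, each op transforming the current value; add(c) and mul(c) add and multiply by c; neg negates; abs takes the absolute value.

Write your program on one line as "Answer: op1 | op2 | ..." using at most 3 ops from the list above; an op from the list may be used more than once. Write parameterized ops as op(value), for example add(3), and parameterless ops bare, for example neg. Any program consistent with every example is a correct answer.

add(-1) | abs | mul(-8)

Check, running the answer program on each example:
  9 -> 8 -> 8 -> -64
  -43 -> -44 -> 44 -> -352
  -6 -> -7 -> 7 -> -56
  -46 -> -47 -> 47 -> -376
  14 -> 13 -> 13 -> -104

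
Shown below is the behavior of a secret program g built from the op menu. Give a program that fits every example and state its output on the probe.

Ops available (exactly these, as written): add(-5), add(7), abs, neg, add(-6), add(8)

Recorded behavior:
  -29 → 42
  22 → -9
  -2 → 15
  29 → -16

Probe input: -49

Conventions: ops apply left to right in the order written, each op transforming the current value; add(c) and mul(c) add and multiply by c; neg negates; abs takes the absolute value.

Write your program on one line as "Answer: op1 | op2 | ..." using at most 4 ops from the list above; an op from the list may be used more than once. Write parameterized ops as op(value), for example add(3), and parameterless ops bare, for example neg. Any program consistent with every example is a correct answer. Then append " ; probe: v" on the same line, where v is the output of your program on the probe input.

add(-6) | neg | add(7) ; probe: 62

Check, running the answer program on each example:
  -29 -> -35 -> 35 -> 42
  22 -> 16 -> -16 -> -9
  -2 -> -8 -> 8 -> 15
  29 -> 23 -> -23 -> -16
  probe: -49 -> -55 -> 55 -> 62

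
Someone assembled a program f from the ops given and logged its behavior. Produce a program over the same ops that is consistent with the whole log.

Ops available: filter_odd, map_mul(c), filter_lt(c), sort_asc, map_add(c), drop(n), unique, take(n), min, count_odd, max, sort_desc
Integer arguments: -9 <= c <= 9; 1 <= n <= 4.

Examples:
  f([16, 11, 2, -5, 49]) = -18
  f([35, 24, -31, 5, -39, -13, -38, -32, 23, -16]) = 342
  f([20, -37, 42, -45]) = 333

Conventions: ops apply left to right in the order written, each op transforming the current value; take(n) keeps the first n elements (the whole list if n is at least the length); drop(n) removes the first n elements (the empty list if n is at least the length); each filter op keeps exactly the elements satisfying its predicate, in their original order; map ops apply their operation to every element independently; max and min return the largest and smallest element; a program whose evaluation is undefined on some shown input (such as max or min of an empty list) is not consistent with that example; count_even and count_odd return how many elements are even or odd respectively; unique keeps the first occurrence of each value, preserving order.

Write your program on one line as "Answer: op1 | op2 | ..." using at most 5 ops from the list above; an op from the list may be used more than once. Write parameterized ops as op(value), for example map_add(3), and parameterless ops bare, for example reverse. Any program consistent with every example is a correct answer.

sort_asc | drop(1) | map_mul(-9) | max

Check, running the answer program on each example:
  [16, 11, 2, -5, 49] -> [-5, 2, 11, 16, 49] -> [2, 11, 16, 49] -> [-18, -99, -144, -441] -> -18
  [35, 24, -31, 5, -39, -13, -38, -32, 23, -16] -> [-39, -38, -32, -31, -16, -13, 5, 23, 24, 35] -> [-38, -32, -31, -16, -13, 5, 23, 24, 35] -> [342, 288, 279, 144, 117, -45, -207, -216, -315] -> 342
  [20, -37, 42, -45] -> [-45, -37, 20, 42] -> [-37, 20, 42] -> [333, -180, -378] -> 333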